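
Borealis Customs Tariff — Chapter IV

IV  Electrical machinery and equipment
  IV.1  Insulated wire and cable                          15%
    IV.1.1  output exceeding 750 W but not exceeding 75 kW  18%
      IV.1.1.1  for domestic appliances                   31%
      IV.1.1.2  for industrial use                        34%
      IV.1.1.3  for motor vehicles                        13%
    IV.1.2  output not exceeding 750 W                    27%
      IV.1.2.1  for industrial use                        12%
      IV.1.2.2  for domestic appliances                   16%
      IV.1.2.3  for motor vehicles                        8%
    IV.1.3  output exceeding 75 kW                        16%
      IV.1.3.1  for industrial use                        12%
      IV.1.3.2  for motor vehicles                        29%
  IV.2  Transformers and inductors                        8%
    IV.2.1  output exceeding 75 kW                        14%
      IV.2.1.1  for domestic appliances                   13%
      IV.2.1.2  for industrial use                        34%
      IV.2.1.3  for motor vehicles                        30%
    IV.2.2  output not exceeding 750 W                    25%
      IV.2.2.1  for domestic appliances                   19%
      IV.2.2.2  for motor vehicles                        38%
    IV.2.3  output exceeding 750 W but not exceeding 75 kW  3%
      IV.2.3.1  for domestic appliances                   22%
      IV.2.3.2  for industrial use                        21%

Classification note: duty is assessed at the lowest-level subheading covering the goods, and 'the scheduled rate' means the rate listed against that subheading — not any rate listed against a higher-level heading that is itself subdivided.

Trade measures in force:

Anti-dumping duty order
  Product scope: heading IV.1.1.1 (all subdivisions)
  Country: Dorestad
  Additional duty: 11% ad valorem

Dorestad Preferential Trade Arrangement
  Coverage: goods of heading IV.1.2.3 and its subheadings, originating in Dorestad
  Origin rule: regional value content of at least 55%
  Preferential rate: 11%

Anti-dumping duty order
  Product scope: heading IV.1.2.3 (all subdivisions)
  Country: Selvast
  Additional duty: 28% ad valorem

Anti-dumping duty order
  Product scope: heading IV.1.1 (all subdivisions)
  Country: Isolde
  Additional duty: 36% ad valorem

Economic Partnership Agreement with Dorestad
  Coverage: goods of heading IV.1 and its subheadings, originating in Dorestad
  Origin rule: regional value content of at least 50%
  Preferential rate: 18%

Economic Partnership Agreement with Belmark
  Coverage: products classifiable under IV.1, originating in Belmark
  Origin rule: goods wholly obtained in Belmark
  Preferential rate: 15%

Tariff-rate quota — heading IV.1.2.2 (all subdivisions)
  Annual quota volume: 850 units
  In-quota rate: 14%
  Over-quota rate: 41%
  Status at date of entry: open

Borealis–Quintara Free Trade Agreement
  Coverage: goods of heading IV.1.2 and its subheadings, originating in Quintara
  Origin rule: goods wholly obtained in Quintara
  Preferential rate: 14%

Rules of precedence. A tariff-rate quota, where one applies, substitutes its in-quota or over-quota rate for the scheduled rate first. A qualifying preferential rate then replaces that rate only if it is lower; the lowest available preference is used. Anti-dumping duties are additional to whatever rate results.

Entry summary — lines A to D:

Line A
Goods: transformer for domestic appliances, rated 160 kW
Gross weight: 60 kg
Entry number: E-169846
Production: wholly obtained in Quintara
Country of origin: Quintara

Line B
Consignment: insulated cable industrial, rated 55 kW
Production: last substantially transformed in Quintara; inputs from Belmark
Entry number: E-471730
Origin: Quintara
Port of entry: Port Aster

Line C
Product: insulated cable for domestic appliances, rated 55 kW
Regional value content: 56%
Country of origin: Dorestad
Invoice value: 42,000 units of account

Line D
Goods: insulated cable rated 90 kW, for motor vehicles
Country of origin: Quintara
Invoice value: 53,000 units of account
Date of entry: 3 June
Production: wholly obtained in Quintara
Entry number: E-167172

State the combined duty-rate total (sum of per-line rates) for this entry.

Line A: transformer → IV.2; rated 160 kW → IV.2.1; for domestic appliances → IV.2.1.1. Scheduled 13%. Quintara agreement on IV.1.2: IV.2.1.1 not covered. → 13%.
Line B: insulated cable → IV.1; rated 55 kW → IV.1.1; industrial → IV.1.1.2. Scheduled 34%. Quintara agreement on IV.1.2: IV.1.1.2 not covered. → 34%.
Line C: insulated cable → IV.1; rated 55 kW → IV.1.1; for domestic appliances → IV.1.1.1. Scheduled 31%. Dorestad agreement on IV.1.2.3: IV.1.1.1 not covered; Dorestad agreement on IV.1: RVC ≥ 50% → 18% available; preferential 18%; anti-dumping (Dorestad, IV.1.1.1): +11%; total 18% + 11% = 29%. → 29%.
Line D: insulated cable → IV.1; rated 90 kW → IV.1.3; for motor vehicles → IV.1.3.2. Scheduled 29%. Quintara agreement on IV.1.2: IV.1.3.2 not covered. → 29%.
Sum: 13% + 34% + 29% + 29% = 105%.

105%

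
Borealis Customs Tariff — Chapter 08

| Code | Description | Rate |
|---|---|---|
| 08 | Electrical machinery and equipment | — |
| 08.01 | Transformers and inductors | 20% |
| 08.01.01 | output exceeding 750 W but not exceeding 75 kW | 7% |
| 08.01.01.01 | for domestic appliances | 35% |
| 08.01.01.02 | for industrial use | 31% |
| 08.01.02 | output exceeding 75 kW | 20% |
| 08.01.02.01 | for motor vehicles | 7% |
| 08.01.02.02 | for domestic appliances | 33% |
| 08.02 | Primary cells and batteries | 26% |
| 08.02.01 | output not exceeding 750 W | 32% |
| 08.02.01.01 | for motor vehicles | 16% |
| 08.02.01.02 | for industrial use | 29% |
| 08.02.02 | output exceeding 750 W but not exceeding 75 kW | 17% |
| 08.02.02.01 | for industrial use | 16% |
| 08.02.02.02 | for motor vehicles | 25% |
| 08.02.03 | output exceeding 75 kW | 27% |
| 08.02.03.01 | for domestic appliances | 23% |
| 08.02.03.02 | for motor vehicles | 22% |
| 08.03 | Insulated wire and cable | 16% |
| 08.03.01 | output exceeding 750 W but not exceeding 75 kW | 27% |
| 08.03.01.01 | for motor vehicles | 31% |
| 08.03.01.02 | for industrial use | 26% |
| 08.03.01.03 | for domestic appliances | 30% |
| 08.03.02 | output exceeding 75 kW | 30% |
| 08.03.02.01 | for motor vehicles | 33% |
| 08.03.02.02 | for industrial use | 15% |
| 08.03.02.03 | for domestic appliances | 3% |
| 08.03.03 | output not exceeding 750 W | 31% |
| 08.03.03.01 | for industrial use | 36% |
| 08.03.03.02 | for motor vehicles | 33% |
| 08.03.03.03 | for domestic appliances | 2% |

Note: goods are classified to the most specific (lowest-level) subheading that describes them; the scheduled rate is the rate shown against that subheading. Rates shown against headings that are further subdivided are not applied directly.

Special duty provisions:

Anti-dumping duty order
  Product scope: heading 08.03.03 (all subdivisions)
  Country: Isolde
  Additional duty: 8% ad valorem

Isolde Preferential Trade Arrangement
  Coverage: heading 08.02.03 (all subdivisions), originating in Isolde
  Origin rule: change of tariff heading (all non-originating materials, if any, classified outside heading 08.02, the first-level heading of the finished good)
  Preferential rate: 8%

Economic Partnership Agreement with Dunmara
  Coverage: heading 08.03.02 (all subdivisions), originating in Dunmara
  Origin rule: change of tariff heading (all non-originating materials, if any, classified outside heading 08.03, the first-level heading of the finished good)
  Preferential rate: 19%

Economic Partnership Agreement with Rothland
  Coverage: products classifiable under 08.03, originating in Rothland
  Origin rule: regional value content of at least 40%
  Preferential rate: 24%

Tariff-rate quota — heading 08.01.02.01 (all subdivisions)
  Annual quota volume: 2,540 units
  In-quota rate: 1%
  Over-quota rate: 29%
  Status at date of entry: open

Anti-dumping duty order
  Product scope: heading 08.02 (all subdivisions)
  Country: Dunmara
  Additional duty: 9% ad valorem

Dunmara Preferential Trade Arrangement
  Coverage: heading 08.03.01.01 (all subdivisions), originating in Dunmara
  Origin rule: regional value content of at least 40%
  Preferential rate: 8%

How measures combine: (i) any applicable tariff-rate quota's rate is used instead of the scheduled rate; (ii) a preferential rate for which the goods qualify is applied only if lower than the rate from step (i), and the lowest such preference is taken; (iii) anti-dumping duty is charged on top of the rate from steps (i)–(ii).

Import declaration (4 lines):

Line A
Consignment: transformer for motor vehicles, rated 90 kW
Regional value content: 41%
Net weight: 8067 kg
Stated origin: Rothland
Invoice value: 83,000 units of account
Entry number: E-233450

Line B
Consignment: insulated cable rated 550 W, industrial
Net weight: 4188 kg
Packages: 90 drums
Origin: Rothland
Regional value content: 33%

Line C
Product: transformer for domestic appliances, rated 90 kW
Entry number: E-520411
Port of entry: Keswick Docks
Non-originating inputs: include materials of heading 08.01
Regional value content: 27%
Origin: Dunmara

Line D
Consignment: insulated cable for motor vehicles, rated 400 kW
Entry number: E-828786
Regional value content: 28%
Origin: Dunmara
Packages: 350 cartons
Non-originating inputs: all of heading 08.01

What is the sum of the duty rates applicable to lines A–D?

Line A: transformer → 08.01; rated 90 kW → 08.01.02; for motor vehicles → 08.01.02.01. Scheduled 7%. quota on 08.01.02.01 open → in-quota 1%; Rothland agreement on 08.03: 08.01.02.01 not covered. → 1%.
Line B: insulated cable → 08.03; rated 550 W → 08.03.03; industrial → 08.03.03.01. Scheduled 36%. Rothland agreement on 08.03: RVC < 40%. → 36%.
Line C: transformer → 08.01; rated 90 kW → 08.01.02; for domestic appliances → 08.01.02.02. Scheduled 33%. Dunmara agreement on 08.03.02: 08.01.02.02 not covered; Dunmara agreement on 08.03.01.01: 08.01.02.02 not covered. → 33%.
Line D: insulated cable → 08.03; rated 400 kW → 08.03.02; for motor vehicles → 08.03.02.01. Scheduled 33%. Dunmara agreement on 08.03.02: CTH met → 19% available; Dunmara agreement on 08.03.01.01: 08.03.02.01 not covered; preferential 19%. → 19%.
Sum: 1% + 36% + 33% + 19% = 89%.

89%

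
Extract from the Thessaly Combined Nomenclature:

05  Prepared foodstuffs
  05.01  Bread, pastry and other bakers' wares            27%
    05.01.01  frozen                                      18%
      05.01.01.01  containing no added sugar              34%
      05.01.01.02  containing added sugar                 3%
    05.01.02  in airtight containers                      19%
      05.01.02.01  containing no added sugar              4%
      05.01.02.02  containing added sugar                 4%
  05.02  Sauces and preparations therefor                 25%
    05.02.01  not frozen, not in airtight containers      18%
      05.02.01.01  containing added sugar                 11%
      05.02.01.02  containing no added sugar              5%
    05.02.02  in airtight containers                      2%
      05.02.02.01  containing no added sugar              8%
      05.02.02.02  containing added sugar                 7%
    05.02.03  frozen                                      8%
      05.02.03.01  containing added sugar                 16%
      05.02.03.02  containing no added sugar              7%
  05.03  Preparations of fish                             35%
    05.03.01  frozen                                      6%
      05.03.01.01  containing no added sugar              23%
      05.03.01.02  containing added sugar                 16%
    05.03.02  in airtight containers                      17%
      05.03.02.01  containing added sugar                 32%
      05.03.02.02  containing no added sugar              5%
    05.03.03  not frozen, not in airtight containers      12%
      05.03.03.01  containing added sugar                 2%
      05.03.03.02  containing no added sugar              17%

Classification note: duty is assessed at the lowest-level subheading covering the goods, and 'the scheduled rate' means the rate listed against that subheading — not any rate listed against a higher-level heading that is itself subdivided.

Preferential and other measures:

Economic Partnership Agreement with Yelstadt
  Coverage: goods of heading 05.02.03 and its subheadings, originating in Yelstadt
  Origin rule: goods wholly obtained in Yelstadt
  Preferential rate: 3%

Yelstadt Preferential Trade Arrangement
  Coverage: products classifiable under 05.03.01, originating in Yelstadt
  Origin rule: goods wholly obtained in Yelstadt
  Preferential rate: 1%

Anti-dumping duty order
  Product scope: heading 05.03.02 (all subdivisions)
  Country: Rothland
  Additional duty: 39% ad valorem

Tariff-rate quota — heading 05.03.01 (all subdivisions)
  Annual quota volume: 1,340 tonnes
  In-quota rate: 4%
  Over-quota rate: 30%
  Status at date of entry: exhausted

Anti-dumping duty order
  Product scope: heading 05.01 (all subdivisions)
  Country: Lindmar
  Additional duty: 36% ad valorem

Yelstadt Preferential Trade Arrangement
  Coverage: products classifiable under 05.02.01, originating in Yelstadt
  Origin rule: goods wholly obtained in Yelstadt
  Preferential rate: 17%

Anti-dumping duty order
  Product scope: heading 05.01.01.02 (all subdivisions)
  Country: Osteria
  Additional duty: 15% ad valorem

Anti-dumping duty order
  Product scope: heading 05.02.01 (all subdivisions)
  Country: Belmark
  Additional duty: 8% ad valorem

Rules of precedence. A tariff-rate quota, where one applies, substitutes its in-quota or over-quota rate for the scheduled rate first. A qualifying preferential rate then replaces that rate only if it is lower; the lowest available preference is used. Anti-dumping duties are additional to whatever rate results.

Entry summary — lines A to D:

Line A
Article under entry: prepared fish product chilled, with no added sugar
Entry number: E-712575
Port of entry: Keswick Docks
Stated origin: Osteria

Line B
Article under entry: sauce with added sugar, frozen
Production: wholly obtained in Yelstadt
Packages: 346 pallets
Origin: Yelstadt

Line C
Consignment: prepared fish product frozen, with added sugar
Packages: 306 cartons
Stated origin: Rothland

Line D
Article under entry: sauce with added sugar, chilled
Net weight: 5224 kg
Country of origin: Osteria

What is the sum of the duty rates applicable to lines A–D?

Line A: prepared fish product → 05.03; chilled → 05.03.03; with no added sugar → 05.03.03.02. Scheduled 17%. No special measure applies. → 17%.
Line B: sauce → 05.02; frozen → 05.02.03; with added sugar → 05.02.03.01. Scheduled 16%. Yelstadt agreement on 05.02.03: wholly obtained → 3% available; Yelstadt agreement on 05.03.01: 05.02.03.01 not covered; Yelstadt agreement on 05.02.01: 05.02.03.01 not covered; preferential 3%. → 3%.
Line C: prepared fish product → 05.03; frozen → 05.03.01; with added sugar → 05.03.01.02. Scheduled 16%. quota on 05.03.01 exhausted → over-quota 30%. → 30%.
Line D: sauce → 05.02; chilled → 05.02.01; with added sugar → 05.02.01.01. Scheduled 11%. No special measure applies. → 11%.
Sum: 17% + 3% + 30% + 11% = 61%.

61%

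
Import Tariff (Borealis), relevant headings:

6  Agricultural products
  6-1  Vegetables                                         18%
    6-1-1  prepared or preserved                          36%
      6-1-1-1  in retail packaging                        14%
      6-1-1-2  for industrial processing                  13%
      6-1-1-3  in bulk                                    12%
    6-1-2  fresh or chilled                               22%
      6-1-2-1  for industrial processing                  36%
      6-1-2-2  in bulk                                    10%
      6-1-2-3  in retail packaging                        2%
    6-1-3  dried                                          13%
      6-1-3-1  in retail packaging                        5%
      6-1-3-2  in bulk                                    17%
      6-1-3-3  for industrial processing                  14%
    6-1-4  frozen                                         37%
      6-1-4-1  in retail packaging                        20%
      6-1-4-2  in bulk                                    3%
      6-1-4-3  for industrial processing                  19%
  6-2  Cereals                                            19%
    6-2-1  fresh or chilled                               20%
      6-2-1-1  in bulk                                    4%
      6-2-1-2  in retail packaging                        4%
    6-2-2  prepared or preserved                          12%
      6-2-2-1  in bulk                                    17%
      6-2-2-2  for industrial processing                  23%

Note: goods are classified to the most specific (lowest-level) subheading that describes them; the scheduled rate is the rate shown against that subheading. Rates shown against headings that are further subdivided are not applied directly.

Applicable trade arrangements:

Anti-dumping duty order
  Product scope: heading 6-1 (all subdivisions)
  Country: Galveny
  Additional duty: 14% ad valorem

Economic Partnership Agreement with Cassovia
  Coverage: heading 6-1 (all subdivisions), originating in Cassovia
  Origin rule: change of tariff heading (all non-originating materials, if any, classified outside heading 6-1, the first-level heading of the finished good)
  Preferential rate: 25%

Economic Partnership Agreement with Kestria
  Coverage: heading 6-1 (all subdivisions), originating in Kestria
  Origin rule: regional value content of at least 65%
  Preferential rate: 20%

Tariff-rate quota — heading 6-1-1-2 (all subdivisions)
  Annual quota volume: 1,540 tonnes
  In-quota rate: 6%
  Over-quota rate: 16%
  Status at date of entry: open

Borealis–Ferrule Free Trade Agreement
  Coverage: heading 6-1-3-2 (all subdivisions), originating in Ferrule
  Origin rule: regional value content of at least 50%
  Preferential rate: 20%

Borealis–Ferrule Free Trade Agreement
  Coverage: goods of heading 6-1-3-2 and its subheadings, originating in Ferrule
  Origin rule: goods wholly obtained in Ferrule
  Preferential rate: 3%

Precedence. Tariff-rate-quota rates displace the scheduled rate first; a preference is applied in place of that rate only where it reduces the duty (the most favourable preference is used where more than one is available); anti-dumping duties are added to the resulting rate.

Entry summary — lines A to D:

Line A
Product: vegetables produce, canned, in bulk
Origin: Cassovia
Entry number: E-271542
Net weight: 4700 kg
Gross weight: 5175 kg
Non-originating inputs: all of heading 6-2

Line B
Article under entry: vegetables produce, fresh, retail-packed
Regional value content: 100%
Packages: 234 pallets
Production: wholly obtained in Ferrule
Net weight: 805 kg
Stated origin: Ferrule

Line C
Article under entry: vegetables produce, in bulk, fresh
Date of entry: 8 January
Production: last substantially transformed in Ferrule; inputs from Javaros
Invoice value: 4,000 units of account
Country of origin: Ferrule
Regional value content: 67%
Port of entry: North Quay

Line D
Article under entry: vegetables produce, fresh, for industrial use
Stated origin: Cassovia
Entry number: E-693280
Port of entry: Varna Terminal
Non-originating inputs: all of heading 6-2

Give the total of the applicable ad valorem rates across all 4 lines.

49%

Line A: vegetables → 6-1; canned → 6-1-1; in bulk → 6-1-1-3. Scheduled 12%. Cassovia agreement on 6-1: CTH met → 25% available; preference 25% not lower than 12% → no reduction. → 12%.
Line B: vegetables → 6-1; fresh → 6-1-2; retail-packed → 6-1-2-3. Scheduled 2%. Ferrule agreement on 6-1-3-2: 6-1-2-3 not covered; Ferrule agreement on 6-1-3-2: 6-1-2-3 not covered. → 2%.
Line C: vegetables → 6-1; fresh → 6-1-2; in bulk → 6-1-2-2. Scheduled 10%. Ferrule agreement on 6-1-3-2: 6-1-2-2 not covered; Ferrule agreement on 6-1-3-2: 6-1-2-2 not covered. → 10%.
Line D: vegetables → 6-1; fresh → 6-1-2; for industrial use → 6-1-2-1. Scheduled 36%. Cassovia agreement on 6-1: CTH met → 25% available; preferential 25%. → 25%.
Sum: 12% + 2% + 10% + 25% = 49%.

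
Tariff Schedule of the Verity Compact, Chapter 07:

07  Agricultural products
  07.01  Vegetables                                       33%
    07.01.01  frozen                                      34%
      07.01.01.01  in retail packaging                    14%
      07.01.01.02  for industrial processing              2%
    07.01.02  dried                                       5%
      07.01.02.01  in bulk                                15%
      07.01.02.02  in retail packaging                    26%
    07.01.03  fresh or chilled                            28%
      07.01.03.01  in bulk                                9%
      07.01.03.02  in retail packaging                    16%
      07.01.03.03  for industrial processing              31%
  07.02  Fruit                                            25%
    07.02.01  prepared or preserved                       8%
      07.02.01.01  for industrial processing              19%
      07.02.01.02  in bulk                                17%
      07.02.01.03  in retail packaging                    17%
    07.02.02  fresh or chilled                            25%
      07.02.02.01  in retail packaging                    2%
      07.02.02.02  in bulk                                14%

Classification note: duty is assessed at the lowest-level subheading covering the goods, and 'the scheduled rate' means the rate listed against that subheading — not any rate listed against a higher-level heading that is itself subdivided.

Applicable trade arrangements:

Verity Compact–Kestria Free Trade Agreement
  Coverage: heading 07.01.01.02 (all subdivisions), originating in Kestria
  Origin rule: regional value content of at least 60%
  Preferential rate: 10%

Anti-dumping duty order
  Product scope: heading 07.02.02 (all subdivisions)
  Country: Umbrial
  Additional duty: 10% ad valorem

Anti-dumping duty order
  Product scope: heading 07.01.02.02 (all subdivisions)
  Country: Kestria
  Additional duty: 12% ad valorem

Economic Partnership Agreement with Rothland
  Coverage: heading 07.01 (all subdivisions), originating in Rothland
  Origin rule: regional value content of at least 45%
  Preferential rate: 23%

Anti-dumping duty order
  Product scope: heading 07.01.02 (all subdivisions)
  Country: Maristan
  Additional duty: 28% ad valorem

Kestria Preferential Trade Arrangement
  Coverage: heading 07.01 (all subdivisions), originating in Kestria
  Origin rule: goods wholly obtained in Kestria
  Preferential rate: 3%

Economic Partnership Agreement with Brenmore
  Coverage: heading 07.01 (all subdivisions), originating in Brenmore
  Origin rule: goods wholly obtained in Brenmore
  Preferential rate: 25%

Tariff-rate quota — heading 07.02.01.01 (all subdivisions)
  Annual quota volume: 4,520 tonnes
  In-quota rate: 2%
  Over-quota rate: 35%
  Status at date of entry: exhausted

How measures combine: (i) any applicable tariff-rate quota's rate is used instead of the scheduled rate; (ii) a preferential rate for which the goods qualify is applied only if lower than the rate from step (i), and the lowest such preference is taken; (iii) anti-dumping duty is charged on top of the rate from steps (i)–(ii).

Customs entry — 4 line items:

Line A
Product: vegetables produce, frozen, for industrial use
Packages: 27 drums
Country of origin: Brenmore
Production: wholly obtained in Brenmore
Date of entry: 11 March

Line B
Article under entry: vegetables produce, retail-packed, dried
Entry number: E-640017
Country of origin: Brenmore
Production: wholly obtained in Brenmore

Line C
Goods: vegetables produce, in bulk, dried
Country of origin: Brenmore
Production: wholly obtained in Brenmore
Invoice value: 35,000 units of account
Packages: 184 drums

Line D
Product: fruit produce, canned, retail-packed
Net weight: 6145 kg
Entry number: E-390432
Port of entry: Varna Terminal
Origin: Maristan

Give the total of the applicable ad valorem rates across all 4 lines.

59%

Line A: vegetables → 07.01; frozen → 07.01.01; for industrial use → 07.01.01.02. Scheduled 2%. Brenmore agreement on 07.01: wholly obtained → 25% available; preference 25% not lower than 2% → no reduction. → 2%.
Line B: vegetables → 07.01; dried → 07.01.02; retail-packed → 07.01.02.02. Scheduled 26%. Brenmore agreement on 07.01: wholly obtained → 25% available; preferential 25%. → 25%.
Line C: vegetables → 07.01; dried → 07.01.02; in bulk → 07.01.02.01. Scheduled 15%. Brenmore agreement on 07.01: wholly obtained → 25% available; preference 25% not lower than 15% → no reduction. → 15%.
Line D: fruit → 07.02; canned → 07.02.01; retail-packed → 07.02.01.03. Scheduled 17%. No special measure applies. → 17%.
Sum: 2% + 25% + 15% + 17% = 59%.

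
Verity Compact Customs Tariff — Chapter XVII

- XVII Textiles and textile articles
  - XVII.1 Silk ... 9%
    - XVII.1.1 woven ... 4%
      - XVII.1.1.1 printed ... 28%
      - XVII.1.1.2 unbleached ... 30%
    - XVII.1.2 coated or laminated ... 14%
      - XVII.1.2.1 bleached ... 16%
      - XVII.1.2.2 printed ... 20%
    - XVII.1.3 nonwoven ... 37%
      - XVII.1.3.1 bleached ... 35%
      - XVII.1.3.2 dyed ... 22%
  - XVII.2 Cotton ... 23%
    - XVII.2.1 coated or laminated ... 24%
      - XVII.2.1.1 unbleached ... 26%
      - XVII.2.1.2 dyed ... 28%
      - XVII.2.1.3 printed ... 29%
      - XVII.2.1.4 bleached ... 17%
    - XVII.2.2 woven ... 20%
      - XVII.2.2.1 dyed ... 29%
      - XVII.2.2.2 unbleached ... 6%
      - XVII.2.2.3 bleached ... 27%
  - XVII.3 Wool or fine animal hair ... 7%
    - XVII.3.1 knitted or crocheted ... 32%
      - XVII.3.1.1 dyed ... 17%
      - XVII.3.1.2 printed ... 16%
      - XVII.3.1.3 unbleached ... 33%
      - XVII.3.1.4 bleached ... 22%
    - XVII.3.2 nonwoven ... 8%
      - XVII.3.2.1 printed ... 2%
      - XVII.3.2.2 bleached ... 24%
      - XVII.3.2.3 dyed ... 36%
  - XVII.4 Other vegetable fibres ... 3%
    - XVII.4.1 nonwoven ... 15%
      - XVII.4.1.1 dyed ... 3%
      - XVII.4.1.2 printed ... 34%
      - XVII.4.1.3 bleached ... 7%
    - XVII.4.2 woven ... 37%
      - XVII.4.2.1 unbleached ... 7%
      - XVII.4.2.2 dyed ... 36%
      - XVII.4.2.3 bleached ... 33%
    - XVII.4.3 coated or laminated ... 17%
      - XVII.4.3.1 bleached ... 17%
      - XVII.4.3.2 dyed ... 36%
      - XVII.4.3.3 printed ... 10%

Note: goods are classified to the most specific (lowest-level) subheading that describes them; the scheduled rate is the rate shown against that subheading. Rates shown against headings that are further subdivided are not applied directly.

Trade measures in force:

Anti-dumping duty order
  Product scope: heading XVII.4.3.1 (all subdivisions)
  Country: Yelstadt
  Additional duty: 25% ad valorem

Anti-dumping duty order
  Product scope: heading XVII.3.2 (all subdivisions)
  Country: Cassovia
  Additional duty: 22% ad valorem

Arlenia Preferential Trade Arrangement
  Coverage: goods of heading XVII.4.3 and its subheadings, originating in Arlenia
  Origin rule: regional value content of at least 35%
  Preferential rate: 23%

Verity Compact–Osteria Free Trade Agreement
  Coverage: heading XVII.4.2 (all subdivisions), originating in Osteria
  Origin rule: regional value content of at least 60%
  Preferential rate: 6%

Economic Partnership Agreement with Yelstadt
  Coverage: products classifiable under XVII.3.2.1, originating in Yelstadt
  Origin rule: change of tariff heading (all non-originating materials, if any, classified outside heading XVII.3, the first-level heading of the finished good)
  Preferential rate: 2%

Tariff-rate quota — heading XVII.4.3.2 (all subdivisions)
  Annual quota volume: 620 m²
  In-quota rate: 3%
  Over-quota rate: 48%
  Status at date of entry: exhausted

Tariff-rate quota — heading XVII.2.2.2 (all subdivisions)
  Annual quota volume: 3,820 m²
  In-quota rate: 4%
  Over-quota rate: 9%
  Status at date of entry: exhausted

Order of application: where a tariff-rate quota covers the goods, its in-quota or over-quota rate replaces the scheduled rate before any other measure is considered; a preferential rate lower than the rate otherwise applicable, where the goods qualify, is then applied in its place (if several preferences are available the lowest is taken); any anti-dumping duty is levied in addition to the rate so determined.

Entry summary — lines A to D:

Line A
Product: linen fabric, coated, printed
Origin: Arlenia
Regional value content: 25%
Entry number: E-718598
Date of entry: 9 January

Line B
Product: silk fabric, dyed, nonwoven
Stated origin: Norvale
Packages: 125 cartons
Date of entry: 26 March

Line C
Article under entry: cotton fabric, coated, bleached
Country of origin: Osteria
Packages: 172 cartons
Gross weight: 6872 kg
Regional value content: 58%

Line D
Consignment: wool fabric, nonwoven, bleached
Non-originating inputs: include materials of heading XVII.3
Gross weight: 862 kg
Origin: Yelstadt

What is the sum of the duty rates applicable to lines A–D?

73%

Line A: linen → XVII.4; coated → XVII.4.3; printed → XVII.4.3.3. Scheduled 10%. Arlenia agreement on XVII.4.3: RVC < 35%. → 10%.
Line B: silk → XVII.1; nonwoven → XVII.1.3; dyed → XVII.1.3.2. Scheduled 22%. No special measure applies. → 22%.
Line C: cotton → XVII.2; coated → XVII.2.1; bleached → XVII.2.1.4. Scheduled 17%. Osteria agreement on XVII.4.2: XVII.2.1.4 not covered. → 17%.
Line D: wool → XVII.3; nonwoven → XVII.3.2; bleached → XVII.3.2.2. Scheduled 24%. Yelstadt agreement on XVII.3.2.1: XVII.3.2.2 not covered. → 24%.
Sum: 10% + 22% + 17% + 24% = 73%.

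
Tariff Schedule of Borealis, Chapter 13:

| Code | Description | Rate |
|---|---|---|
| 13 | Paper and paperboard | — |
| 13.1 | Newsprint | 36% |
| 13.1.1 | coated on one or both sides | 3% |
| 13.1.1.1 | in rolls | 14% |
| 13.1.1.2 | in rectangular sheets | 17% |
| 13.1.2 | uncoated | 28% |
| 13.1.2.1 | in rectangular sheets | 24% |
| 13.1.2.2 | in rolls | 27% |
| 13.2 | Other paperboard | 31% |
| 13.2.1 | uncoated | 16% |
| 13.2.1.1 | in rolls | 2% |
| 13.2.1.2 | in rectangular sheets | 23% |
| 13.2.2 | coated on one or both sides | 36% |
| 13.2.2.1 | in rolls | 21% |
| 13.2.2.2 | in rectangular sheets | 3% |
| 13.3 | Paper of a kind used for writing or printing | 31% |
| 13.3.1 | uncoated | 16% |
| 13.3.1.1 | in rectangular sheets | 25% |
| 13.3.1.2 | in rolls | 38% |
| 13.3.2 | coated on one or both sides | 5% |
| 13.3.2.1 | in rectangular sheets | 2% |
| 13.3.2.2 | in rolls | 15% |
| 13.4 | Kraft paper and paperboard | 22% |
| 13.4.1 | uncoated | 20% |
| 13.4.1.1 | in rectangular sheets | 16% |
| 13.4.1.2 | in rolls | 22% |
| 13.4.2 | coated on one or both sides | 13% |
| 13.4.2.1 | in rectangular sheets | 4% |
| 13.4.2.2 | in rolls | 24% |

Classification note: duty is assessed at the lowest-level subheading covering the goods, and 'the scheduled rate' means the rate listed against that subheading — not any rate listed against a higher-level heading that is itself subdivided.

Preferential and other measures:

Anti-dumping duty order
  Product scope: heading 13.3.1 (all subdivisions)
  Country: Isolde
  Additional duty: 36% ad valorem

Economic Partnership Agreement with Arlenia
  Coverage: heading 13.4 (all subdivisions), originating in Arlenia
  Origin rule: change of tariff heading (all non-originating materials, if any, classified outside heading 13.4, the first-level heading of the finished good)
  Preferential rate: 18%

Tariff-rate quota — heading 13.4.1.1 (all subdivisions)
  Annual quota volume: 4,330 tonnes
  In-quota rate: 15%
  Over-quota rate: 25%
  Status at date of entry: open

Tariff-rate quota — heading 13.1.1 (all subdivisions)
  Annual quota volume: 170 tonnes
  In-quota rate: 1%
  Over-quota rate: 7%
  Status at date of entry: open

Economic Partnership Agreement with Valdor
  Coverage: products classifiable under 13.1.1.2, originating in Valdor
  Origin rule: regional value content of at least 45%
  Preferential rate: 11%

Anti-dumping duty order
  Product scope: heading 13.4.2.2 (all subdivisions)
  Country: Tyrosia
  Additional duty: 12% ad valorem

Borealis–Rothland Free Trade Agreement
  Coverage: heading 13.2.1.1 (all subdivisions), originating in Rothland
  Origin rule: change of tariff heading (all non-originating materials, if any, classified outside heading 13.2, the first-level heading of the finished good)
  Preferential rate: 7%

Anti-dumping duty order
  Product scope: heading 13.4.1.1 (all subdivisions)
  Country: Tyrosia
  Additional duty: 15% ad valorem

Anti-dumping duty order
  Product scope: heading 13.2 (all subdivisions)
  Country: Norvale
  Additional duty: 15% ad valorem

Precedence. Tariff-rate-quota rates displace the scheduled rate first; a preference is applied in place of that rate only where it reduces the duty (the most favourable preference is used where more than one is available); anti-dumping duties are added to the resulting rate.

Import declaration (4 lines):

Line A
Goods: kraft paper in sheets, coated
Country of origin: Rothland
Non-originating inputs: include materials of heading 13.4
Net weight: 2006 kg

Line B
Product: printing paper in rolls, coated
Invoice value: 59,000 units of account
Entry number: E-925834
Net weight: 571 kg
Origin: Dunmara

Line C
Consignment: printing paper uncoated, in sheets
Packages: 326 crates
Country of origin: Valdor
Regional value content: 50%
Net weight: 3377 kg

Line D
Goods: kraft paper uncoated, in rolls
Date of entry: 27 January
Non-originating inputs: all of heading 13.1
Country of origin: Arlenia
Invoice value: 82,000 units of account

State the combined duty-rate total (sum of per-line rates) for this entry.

62%

Line A: kraft paper → 13.4; coated → 13.4.2; in sheets → 13.4.2.1. Scheduled 4%. Rothland agreement on 13.2.1.1: 13.4.2.1 not covered. → 4%.
Line B: printing paper → 13.3; coated → 13.3.2; in rolls → 13.3.2.2. Scheduled 15%. No special measure applies. → 15%.
Line C: printing paper → 13.3; uncoated → 13.3.1; in sheets → 13.3.1.1. Scheduled 25%. Valdor agreement on 13.1.1.2: 13.3.1.1 not covered. → 25%.
Line D: kraft paper → 13.4; uncoated → 13.4.1; in rolls → 13.4.1.2. Scheduled 22%. Arlenia agreement on 13.4: CTH met → 18% available; preferential 18%. → 18%.
Sum: 4% + 15% + 25% + 18% = 62%.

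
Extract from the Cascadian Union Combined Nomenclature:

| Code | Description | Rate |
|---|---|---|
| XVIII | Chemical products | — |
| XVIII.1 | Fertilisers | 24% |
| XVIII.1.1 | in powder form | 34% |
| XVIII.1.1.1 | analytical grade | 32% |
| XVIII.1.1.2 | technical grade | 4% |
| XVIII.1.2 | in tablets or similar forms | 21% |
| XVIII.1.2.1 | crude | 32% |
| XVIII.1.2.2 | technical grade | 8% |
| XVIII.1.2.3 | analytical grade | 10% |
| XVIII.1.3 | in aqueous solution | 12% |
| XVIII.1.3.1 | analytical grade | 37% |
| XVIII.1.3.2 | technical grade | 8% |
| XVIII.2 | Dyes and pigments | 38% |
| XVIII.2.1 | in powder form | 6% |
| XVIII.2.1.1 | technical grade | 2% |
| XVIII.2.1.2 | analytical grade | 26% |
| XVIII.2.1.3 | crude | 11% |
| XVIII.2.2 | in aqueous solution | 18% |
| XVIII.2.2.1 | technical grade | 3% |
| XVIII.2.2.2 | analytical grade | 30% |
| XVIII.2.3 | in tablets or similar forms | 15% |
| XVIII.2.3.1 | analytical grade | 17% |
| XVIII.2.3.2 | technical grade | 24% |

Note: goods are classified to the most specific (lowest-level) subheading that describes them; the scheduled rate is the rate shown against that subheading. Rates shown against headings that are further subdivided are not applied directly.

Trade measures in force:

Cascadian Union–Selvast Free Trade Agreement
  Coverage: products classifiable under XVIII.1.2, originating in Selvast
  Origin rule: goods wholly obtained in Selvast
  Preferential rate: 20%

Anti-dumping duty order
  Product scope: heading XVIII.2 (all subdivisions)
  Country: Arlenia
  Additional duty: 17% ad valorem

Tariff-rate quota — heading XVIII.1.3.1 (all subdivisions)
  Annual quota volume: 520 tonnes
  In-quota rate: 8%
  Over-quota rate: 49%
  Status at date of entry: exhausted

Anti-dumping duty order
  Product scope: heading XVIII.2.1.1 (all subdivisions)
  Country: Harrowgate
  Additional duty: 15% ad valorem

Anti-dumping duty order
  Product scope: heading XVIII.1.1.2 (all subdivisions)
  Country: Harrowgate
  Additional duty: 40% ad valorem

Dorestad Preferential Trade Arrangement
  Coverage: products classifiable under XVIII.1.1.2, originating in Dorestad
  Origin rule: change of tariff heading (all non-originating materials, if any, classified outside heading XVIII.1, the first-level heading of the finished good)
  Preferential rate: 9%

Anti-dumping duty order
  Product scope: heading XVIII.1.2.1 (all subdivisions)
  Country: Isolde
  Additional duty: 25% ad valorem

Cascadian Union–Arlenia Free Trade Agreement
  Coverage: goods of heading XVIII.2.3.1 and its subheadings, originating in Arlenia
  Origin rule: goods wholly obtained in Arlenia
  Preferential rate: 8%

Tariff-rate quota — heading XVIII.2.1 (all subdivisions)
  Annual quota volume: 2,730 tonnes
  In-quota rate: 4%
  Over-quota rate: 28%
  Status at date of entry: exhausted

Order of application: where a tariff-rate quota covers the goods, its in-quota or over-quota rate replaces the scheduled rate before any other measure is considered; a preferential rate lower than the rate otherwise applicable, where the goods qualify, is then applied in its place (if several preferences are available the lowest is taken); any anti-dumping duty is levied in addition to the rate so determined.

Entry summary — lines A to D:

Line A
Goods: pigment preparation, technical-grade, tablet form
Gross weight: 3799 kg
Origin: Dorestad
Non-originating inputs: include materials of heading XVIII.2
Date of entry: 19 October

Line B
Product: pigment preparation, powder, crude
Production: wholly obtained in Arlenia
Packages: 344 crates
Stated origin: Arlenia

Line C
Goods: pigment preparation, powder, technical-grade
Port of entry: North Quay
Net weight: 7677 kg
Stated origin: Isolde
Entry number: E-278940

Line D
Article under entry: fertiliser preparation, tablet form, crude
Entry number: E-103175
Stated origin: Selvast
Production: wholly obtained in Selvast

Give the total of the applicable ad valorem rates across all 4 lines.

Line A: pigment → XVIII.2; tablet form → XVIII.2.3; technical-grade → XVIII.2.3.2. Scheduled 24%. Dorestad agreement on XVIII.1.1.2: XVIII.2.3.2 not covered. → 24%.
Line B: pigment → XVIII.2; powder → XVIII.2.1; crude → XVIII.2.1.3. Scheduled 11%. quota on XVIII.2.1 exhausted → over-quota 28%; Arlenia agreement on XVIII.2.3.1: XVIII.2.1.3 not covered; anti-dumping (Arlenia, XVIII.2): +17%; total 28% + 17% = 45%. → 45%.
Line C: pigment → XVIII.2; powder → XVIII.2.1; technical-grade → XVIII.2.1.1. Scheduled 2%. quota on XVIII.2.1 exhausted → over-quota 28%. → 28%.
Line D: fertiliser → XVIII.1; tablet form → XVIII.1.2; crude → XVIII.1.2.1. Scheduled 32%. Selvast agreement on XVIII.1.2: wholly obtained → 20% available; preferential 20%. → 20%.
Sum: 24% + 45% + 28% + 20% = 117%.

117%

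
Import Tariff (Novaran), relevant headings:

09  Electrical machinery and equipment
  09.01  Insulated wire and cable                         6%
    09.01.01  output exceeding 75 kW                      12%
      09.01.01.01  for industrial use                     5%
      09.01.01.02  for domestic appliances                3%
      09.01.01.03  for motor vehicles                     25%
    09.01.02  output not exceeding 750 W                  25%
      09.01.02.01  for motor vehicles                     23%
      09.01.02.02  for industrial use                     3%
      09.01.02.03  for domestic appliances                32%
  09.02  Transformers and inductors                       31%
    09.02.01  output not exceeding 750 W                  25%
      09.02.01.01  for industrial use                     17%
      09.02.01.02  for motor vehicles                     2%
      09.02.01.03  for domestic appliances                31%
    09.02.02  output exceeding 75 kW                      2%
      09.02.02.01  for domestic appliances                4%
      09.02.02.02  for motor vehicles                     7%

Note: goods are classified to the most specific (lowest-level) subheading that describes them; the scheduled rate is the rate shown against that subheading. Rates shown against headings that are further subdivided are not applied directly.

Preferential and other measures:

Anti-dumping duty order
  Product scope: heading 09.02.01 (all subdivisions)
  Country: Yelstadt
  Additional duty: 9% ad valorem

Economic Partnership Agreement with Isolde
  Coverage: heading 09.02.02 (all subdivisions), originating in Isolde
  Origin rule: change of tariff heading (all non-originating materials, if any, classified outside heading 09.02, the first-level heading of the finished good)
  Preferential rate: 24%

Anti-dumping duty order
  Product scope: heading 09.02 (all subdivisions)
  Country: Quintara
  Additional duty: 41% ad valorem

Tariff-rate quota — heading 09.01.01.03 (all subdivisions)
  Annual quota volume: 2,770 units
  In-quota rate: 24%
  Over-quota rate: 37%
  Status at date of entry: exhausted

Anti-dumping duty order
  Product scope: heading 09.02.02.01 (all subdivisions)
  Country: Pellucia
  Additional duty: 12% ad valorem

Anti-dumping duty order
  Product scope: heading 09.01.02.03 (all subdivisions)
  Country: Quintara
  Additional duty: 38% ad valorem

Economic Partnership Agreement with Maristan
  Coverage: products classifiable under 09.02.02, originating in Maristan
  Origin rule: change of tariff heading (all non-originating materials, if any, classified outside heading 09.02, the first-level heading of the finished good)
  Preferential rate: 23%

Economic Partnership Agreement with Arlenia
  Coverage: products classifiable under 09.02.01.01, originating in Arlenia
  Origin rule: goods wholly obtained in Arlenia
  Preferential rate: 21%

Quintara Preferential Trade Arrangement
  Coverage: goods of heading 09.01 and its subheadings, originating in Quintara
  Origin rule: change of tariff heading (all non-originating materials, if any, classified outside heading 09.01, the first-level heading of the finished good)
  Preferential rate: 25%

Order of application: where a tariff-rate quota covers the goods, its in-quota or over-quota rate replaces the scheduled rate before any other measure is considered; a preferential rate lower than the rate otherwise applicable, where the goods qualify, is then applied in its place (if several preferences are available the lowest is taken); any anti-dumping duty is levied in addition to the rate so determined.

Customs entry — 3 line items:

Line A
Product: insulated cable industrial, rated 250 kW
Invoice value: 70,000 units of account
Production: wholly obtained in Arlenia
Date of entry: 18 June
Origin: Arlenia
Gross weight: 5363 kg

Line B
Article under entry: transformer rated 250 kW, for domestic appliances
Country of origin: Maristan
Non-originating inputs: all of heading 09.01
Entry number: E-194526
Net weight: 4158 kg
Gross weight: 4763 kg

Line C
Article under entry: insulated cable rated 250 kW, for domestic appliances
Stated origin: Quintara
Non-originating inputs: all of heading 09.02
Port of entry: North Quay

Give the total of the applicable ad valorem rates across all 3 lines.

Line A: insulated cable → 09.01; rated 250 kW → 09.01.01; industrial → 09.01.01.01. Scheduled 5%. Arlenia agreement on 09.02.01.01: 09.01.01.01 not covered. → 5%.
Line B: transformer → 09.02; rated 250 kW → 09.02.02; for domestic appliances → 09.02.02.01. Scheduled 4%. Maristan agreement on 09.02.02: CTH met → 23% available; preference 23% not lower than 4% → no reduction. → 4%.
Line C: insulated cable → 09.01; rated 250 kW → 09.01.01; for domestic appliances → 09.01.01.02. Scheduled 3%. Quintara agreement on 09.01: CTH met → 25% available; preference 25% not lower than 3% → no reduction. → 3%.
Sum: 5% + 4% + 3% = 12%.

12%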